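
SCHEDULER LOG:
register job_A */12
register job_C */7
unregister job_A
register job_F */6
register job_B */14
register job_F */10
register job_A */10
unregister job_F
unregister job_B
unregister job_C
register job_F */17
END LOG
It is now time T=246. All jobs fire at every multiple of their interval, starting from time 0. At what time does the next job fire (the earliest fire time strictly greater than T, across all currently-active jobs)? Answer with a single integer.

Op 1: register job_A */12 -> active={job_A:*/12}
Op 2: register job_C */7 -> active={job_A:*/12, job_C:*/7}
Op 3: unregister job_A -> active={job_C:*/7}
Op 4: register job_F */6 -> active={job_C:*/7, job_F:*/6}
Op 5: register job_B */14 -> active={job_B:*/14, job_C:*/7, job_F:*/6}
Op 6: register job_F */10 -> active={job_B:*/14, job_C:*/7, job_F:*/10}
Op 7: register job_A */10 -> active={job_A:*/10, job_B:*/14, job_C:*/7, job_F:*/10}
Op 8: unregister job_F -> active={job_A:*/10, job_B:*/14, job_C:*/7}
Op 9: unregister job_B -> active={job_A:*/10, job_C:*/7}
Op 10: unregister job_C -> active={job_A:*/10}
Op 11: register job_F */17 -> active={job_A:*/10, job_F:*/17}
  job_A: interval 10, next fire after T=246 is 250
  job_F: interval 17, next fire after T=246 is 255
Earliest fire time = 250 (job job_A)

Answer: 250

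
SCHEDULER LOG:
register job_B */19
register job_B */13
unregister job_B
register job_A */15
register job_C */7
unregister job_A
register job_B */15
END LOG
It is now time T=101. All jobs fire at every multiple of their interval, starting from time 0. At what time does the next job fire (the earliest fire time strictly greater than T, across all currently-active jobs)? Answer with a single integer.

Op 1: register job_B */19 -> active={job_B:*/19}
Op 2: register job_B */13 -> active={job_B:*/13}
Op 3: unregister job_B -> active={}
Op 4: register job_A */15 -> active={job_A:*/15}
Op 5: register job_C */7 -> active={job_A:*/15, job_C:*/7}
Op 6: unregister job_A -> active={job_C:*/7}
Op 7: register job_B */15 -> active={job_B:*/15, job_C:*/7}
  job_B: interval 15, next fire after T=101 is 105
  job_C: interval 7, next fire after T=101 is 105
Earliest fire time = 105 (job job_B)

Answer: 105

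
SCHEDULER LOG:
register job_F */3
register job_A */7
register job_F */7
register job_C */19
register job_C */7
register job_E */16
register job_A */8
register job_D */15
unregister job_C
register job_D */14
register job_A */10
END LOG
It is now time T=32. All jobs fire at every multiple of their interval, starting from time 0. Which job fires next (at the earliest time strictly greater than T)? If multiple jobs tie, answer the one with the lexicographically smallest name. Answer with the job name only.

Answer: job_F

Derivation:
Op 1: register job_F */3 -> active={job_F:*/3}
Op 2: register job_A */7 -> active={job_A:*/7, job_F:*/3}
Op 3: register job_F */7 -> active={job_A:*/7, job_F:*/7}
Op 4: register job_C */19 -> active={job_A:*/7, job_C:*/19, job_F:*/7}
Op 5: register job_C */7 -> active={job_A:*/7, job_C:*/7, job_F:*/7}
Op 6: register job_E */16 -> active={job_A:*/7, job_C:*/7, job_E:*/16, job_F:*/7}
Op 7: register job_A */8 -> active={job_A:*/8, job_C:*/7, job_E:*/16, job_F:*/7}
Op 8: register job_D */15 -> active={job_A:*/8, job_C:*/7, job_D:*/15, job_E:*/16, job_F:*/7}
Op 9: unregister job_C -> active={job_A:*/8, job_D:*/15, job_E:*/16, job_F:*/7}
Op 10: register job_D */14 -> active={job_A:*/8, job_D:*/14, job_E:*/16, job_F:*/7}
Op 11: register job_A */10 -> active={job_A:*/10, job_D:*/14, job_E:*/16, job_F:*/7}
  job_A: interval 10, next fire after T=32 is 40
  job_D: interval 14, next fire after T=32 is 42
  job_E: interval 16, next fire after T=32 is 48
  job_F: interval 7, next fire after T=32 is 35
Earliest = 35, winner (lex tiebreak) = job_F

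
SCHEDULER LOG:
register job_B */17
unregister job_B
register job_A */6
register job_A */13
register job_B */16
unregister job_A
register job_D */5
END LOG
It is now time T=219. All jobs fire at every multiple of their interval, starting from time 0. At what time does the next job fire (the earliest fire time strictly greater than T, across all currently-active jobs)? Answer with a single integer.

Op 1: register job_B */17 -> active={job_B:*/17}
Op 2: unregister job_B -> active={}
Op 3: register job_A */6 -> active={job_A:*/6}
Op 4: register job_A */13 -> active={job_A:*/13}
Op 5: register job_B */16 -> active={job_A:*/13, job_B:*/16}
Op 6: unregister job_A -> active={job_B:*/16}
Op 7: register job_D */5 -> active={job_B:*/16, job_D:*/5}
  job_B: interval 16, next fire after T=219 is 224
  job_D: interval 5, next fire after T=219 is 220
Earliest fire time = 220 (job job_D)

Answer: 220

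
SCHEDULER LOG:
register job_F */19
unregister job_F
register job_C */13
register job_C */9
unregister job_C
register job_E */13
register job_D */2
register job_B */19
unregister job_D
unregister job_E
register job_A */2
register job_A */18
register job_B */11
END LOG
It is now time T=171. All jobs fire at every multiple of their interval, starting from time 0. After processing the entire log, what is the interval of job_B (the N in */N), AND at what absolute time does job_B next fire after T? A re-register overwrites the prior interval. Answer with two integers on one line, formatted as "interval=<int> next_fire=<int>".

Op 1: register job_F */19 -> active={job_F:*/19}
Op 2: unregister job_F -> active={}
Op 3: register job_C */13 -> active={job_C:*/13}
Op 4: register job_C */9 -> active={job_C:*/9}
Op 5: unregister job_C -> active={}
Op 6: register job_E */13 -> active={job_E:*/13}
Op 7: register job_D */2 -> active={job_D:*/2, job_E:*/13}
Op 8: register job_B */19 -> active={job_B:*/19, job_D:*/2, job_E:*/13}
Op 9: unregister job_D -> active={job_B:*/19, job_E:*/13}
Op 10: unregister job_E -> active={job_B:*/19}
Op 11: register job_A */2 -> active={job_A:*/2, job_B:*/19}
Op 12: register job_A */18 -> active={job_A:*/18, job_B:*/19}
Op 13: register job_B */11 -> active={job_A:*/18, job_B:*/11}
Final interval of job_B = 11
Next fire of job_B after T=171: (171//11+1)*11 = 176

Answer: interval=11 next_fire=176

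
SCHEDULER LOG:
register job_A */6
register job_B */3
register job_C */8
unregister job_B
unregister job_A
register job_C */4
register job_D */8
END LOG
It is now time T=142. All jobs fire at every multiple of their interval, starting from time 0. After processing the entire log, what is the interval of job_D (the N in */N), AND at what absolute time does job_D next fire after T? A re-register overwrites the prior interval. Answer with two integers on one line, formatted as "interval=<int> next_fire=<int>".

Op 1: register job_A */6 -> active={job_A:*/6}
Op 2: register job_B */3 -> active={job_A:*/6, job_B:*/3}
Op 3: register job_C */8 -> active={job_A:*/6, job_B:*/3, job_C:*/8}
Op 4: unregister job_B -> active={job_A:*/6, job_C:*/8}
Op 5: unregister job_A -> active={job_C:*/8}
Op 6: register job_C */4 -> active={job_C:*/4}
Op 7: register job_D */8 -> active={job_C:*/4, job_D:*/8}
Final interval of job_D = 8
Next fire of job_D after T=142: (142//8+1)*8 = 144

Answer: interval=8 next_fire=144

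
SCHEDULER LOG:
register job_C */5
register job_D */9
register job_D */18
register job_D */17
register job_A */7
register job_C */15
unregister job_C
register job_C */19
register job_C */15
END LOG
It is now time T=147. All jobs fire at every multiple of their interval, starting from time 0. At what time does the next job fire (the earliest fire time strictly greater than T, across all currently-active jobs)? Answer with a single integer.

Op 1: register job_C */5 -> active={job_C:*/5}
Op 2: register job_D */9 -> active={job_C:*/5, job_D:*/9}
Op 3: register job_D */18 -> active={job_C:*/5, job_D:*/18}
Op 4: register job_D */17 -> active={job_C:*/5, job_D:*/17}
Op 5: register job_A */7 -> active={job_A:*/7, job_C:*/5, job_D:*/17}
Op 6: register job_C */15 -> active={job_A:*/7, job_C:*/15, job_D:*/17}
Op 7: unregister job_C -> active={job_A:*/7, job_D:*/17}
Op 8: register job_C */19 -> active={job_A:*/7, job_C:*/19, job_D:*/17}
Op 9: register job_C */15 -> active={job_A:*/7, job_C:*/15, job_D:*/17}
  job_A: interval 7, next fire after T=147 is 154
  job_C: interval 15, next fire after T=147 is 150
  job_D: interval 17, next fire after T=147 is 153
Earliest fire time = 150 (job job_C)

Answer: 150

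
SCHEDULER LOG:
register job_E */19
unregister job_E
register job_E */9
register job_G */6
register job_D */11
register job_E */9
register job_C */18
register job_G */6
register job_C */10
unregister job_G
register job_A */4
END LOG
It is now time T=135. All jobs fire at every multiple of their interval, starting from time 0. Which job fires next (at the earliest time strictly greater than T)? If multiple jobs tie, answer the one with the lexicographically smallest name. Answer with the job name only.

Op 1: register job_E */19 -> active={job_E:*/19}
Op 2: unregister job_E -> active={}
Op 3: register job_E */9 -> active={job_E:*/9}
Op 4: register job_G */6 -> active={job_E:*/9, job_G:*/6}
Op 5: register job_D */11 -> active={job_D:*/11, job_E:*/9, job_G:*/6}
Op 6: register job_E */9 -> active={job_D:*/11, job_E:*/9, job_G:*/6}
Op 7: register job_C */18 -> active={job_C:*/18, job_D:*/11, job_E:*/9, job_G:*/6}
Op 8: register job_G */6 -> active={job_C:*/18, job_D:*/11, job_E:*/9, job_G:*/6}
Op 9: register job_C */10 -> active={job_C:*/10, job_D:*/11, job_E:*/9, job_G:*/6}
Op 10: unregister job_G -> active={job_C:*/10, job_D:*/11, job_E:*/9}
Op 11: register job_A */4 -> active={job_A:*/4, job_C:*/10, job_D:*/11, job_E:*/9}
  job_A: interval 4, next fire after T=135 is 136
  job_C: interval 10, next fire after T=135 is 140
  job_D: interval 11, next fire after T=135 is 143
  job_E: interval 9, next fire after T=135 is 144
Earliest = 136, winner (lex tiebreak) = job_A

Answer: job_A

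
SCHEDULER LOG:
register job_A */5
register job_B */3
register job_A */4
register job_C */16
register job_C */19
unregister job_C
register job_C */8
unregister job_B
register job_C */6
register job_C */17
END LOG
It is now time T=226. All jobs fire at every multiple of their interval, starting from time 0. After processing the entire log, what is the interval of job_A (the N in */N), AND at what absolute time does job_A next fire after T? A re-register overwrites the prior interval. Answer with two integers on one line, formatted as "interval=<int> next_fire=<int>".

Answer: interval=4 next_fire=228

Derivation:
Op 1: register job_A */5 -> active={job_A:*/5}
Op 2: register job_B */3 -> active={job_A:*/5, job_B:*/3}
Op 3: register job_A */4 -> active={job_A:*/4, job_B:*/3}
Op 4: register job_C */16 -> active={job_A:*/4, job_B:*/3, job_C:*/16}
Op 5: register job_C */19 -> active={job_A:*/4, job_B:*/3, job_C:*/19}
Op 6: unregister job_C -> active={job_A:*/4, job_B:*/3}
Op 7: register job_C */8 -> active={job_A:*/4, job_B:*/3, job_C:*/8}
Op 8: unregister job_B -> active={job_A:*/4, job_C:*/8}
Op 9: register job_C */6 -> active={job_A:*/4, job_C:*/6}
Op 10: register job_C */17 -> active={job_A:*/4, job_C:*/17}
Final interval of job_A = 4
Next fire of job_A after T=226: (226//4+1)*4 = 228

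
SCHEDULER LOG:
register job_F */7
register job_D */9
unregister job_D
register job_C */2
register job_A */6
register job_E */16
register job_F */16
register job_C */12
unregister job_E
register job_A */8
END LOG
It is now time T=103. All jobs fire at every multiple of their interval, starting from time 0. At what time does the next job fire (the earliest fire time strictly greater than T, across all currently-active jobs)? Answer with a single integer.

Op 1: register job_F */7 -> active={job_F:*/7}
Op 2: register job_D */9 -> active={job_D:*/9, job_F:*/7}
Op 3: unregister job_D -> active={job_F:*/7}
Op 4: register job_C */2 -> active={job_C:*/2, job_F:*/7}
Op 5: register job_A */6 -> active={job_A:*/6, job_C:*/2, job_F:*/7}
Op 6: register job_E */16 -> active={job_A:*/6, job_C:*/2, job_E:*/16, job_F:*/7}
Op 7: register job_F */16 -> active={job_A:*/6, job_C:*/2, job_E:*/16, job_F:*/16}
Op 8: register job_C */12 -> active={job_A:*/6, job_C:*/12, job_E:*/16, job_F:*/16}
Op 9: unregister job_E -> active={job_A:*/6, job_C:*/12, job_F:*/16}
Op 10: register job_A */8 -> active={job_A:*/8, job_C:*/12, job_F:*/16}
  job_A: interval 8, next fire after T=103 is 104
  job_C: interval 12, next fire after T=103 is 108
  job_F: interval 16, next fire after T=103 is 112
Earliest fire time = 104 (job job_A)

Answer: 104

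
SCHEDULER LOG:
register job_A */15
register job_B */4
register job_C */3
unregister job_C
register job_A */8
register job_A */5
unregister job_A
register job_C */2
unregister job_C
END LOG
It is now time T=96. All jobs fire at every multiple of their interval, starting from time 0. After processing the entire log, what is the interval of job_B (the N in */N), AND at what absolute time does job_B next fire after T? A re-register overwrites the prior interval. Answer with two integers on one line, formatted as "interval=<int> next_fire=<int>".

Op 1: register job_A */15 -> active={job_A:*/15}
Op 2: register job_B */4 -> active={job_A:*/15, job_B:*/4}
Op 3: register job_C */3 -> active={job_A:*/15, job_B:*/4, job_C:*/3}
Op 4: unregister job_C -> active={job_A:*/15, job_B:*/4}
Op 5: register job_A */8 -> active={job_A:*/8, job_B:*/4}
Op 6: register job_A */5 -> active={job_A:*/5, job_B:*/4}
Op 7: unregister job_A -> active={job_B:*/4}
Op 8: register job_C */2 -> active={job_B:*/4, job_C:*/2}
Op 9: unregister job_C -> active={job_B:*/4}
Final interval of job_B = 4
Next fire of job_B after T=96: (96//4+1)*4 = 100

Answer: interval=4 next_fire=100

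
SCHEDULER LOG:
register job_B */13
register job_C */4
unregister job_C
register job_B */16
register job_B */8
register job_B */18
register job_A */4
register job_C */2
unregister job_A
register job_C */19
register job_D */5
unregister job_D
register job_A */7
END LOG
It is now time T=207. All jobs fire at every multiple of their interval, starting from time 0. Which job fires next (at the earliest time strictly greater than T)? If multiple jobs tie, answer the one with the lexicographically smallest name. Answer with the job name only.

Answer: job_C

Derivation:
Op 1: register job_B */13 -> active={job_B:*/13}
Op 2: register job_C */4 -> active={job_B:*/13, job_C:*/4}
Op 3: unregister job_C -> active={job_B:*/13}
Op 4: register job_B */16 -> active={job_B:*/16}
Op 5: register job_B */8 -> active={job_B:*/8}
Op 6: register job_B */18 -> active={job_B:*/18}
Op 7: register job_A */4 -> active={job_A:*/4, job_B:*/18}
Op 8: register job_C */2 -> active={job_A:*/4, job_B:*/18, job_C:*/2}
Op 9: unregister job_A -> active={job_B:*/18, job_C:*/2}
Op 10: register job_C */19 -> active={job_B:*/18, job_C:*/19}
Op 11: register job_D */5 -> active={job_B:*/18, job_C:*/19, job_D:*/5}
Op 12: unregister job_D -> active={job_B:*/18, job_C:*/19}
Op 13: register job_A */7 -> active={job_A:*/7, job_B:*/18, job_C:*/19}
  job_A: interval 7, next fire after T=207 is 210
  job_B: interval 18, next fire after T=207 is 216
  job_C: interval 19, next fire after T=207 is 209
Earliest = 209, winner (lex tiebreak) = job_C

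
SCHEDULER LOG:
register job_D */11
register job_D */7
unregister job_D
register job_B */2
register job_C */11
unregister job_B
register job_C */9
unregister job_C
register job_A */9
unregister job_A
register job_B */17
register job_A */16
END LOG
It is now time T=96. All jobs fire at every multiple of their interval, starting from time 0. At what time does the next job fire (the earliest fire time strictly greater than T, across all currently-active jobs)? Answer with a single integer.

Answer: 102

Derivation:
Op 1: register job_D */11 -> active={job_D:*/11}
Op 2: register job_D */7 -> active={job_D:*/7}
Op 3: unregister job_D -> active={}
Op 4: register job_B */2 -> active={job_B:*/2}
Op 5: register job_C */11 -> active={job_B:*/2, job_C:*/11}
Op 6: unregister job_B -> active={job_C:*/11}
Op 7: register job_C */9 -> active={job_C:*/9}
Op 8: unregister job_C -> active={}
Op 9: register job_A */9 -> active={job_A:*/9}
Op 10: unregister job_A -> active={}
Op 11: register job_B */17 -> active={job_B:*/17}
Op 12: register job_A */16 -> active={job_A:*/16, job_B:*/17}
  job_A: interval 16, next fire after T=96 is 112
  job_B: interval 17, next fire after T=96 is 102
Earliest fire time = 102 (job job_B)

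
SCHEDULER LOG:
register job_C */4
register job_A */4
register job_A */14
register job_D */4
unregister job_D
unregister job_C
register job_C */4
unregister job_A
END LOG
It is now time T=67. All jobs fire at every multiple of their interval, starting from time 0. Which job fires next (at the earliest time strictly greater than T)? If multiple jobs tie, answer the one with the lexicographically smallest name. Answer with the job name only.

Op 1: register job_C */4 -> active={job_C:*/4}
Op 2: register job_A */4 -> active={job_A:*/4, job_C:*/4}
Op 3: register job_A */14 -> active={job_A:*/14, job_C:*/4}
Op 4: register job_D */4 -> active={job_A:*/14, job_C:*/4, job_D:*/4}
Op 5: unregister job_D -> active={job_A:*/14, job_C:*/4}
Op 6: unregister job_C -> active={job_A:*/14}
Op 7: register job_C */4 -> active={job_A:*/14, job_C:*/4}
Op 8: unregister job_A -> active={job_C:*/4}
  job_C: interval 4, next fire after T=67 is 68
Earliest = 68, winner (lex tiebreak) = job_C

Answer: job_C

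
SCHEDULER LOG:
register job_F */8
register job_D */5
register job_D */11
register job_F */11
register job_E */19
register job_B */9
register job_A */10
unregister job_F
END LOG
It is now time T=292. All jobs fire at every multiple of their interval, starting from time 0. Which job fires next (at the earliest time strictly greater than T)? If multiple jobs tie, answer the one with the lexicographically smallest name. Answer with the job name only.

Op 1: register job_F */8 -> active={job_F:*/8}
Op 2: register job_D */5 -> active={job_D:*/5, job_F:*/8}
Op 3: register job_D */11 -> active={job_D:*/11, job_F:*/8}
Op 4: register job_F */11 -> active={job_D:*/11, job_F:*/11}
Op 5: register job_E */19 -> active={job_D:*/11, job_E:*/19, job_F:*/11}
Op 6: register job_B */9 -> active={job_B:*/9, job_D:*/11, job_E:*/19, job_F:*/11}
Op 7: register job_A */10 -> active={job_A:*/10, job_B:*/9, job_D:*/11, job_E:*/19, job_F:*/11}
Op 8: unregister job_F -> active={job_A:*/10, job_B:*/9, job_D:*/11, job_E:*/19}
  job_A: interval 10, next fire after T=292 is 300
  job_B: interval 9, next fire after T=292 is 297
  job_D: interval 11, next fire after T=292 is 297
  job_E: interval 19, next fire after T=292 is 304
Earliest = 297, winner (lex tiebreak) = job_B

Answer: job_B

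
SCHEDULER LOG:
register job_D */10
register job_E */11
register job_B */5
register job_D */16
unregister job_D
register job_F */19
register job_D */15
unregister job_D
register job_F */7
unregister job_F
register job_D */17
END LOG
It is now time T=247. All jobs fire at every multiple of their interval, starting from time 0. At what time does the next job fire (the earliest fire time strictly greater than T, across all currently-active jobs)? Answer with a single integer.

Op 1: register job_D */10 -> active={job_D:*/10}
Op 2: register job_E */11 -> active={job_D:*/10, job_E:*/11}
Op 3: register job_B */5 -> active={job_B:*/5, job_D:*/10, job_E:*/11}
Op 4: register job_D */16 -> active={job_B:*/5, job_D:*/16, job_E:*/11}
Op 5: unregister job_D -> active={job_B:*/5, job_E:*/11}
Op 6: register job_F */19 -> active={job_B:*/5, job_E:*/11, job_F:*/19}
Op 7: register job_D */15 -> active={job_B:*/5, job_D:*/15, job_E:*/11, job_F:*/19}
Op 8: unregister job_D -> active={job_B:*/5, job_E:*/11, job_F:*/19}
Op 9: register job_F */7 -> active={job_B:*/5, job_E:*/11, job_F:*/7}
Op 10: unregister job_F -> active={job_B:*/5, job_E:*/11}
Op 11: register job_D */17 -> active={job_B:*/5, job_D:*/17, job_E:*/11}
  job_B: interval 5, next fire after T=247 is 250
  job_D: interval 17, next fire after T=247 is 255
  job_E: interval 11, next fire after T=247 is 253
Earliest fire time = 250 (job job_B)

Answer: 250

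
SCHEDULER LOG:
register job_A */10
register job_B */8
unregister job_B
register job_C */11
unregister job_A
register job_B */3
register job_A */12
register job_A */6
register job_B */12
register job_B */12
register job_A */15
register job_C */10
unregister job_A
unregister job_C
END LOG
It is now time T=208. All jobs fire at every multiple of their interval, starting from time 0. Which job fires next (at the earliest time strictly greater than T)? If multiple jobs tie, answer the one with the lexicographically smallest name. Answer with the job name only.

Op 1: register job_A */10 -> active={job_A:*/10}
Op 2: register job_B */8 -> active={job_A:*/10, job_B:*/8}
Op 3: unregister job_B -> active={job_A:*/10}
Op 4: register job_C */11 -> active={job_A:*/10, job_C:*/11}
Op 5: unregister job_A -> active={job_C:*/11}
Op 6: register job_B */3 -> active={job_B:*/3, job_C:*/11}
Op 7: register job_A */12 -> active={job_A:*/12, job_B:*/3, job_C:*/11}
Op 8: register job_A */6 -> active={job_A:*/6, job_B:*/3, job_C:*/11}
Op 9: register job_B */12 -> active={job_A:*/6, job_B:*/12, job_C:*/11}
Op 10: register job_B */12 -> active={job_A:*/6, job_B:*/12, job_C:*/11}
Op 11: register job_A */15 -> active={job_A:*/15, job_B:*/12, job_C:*/11}
Op 12: register job_C */10 -> active={job_A:*/15, job_B:*/12, job_C:*/10}
Op 13: unregister job_A -> active={job_B:*/12, job_C:*/10}
Op 14: unregister job_C -> active={job_B:*/12}
  job_B: interval 12, next fire after T=208 is 216
Earliest = 216, winner (lex tiebreak) = job_B

Answer: job_B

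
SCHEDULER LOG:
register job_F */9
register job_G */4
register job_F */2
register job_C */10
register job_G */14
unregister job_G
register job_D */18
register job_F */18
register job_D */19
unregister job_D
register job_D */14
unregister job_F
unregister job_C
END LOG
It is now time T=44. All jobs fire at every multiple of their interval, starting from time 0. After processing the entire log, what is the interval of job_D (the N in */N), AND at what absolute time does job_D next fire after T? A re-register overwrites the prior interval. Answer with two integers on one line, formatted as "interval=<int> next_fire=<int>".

Answer: interval=14 next_fire=56

Derivation:
Op 1: register job_F */9 -> active={job_F:*/9}
Op 2: register job_G */4 -> active={job_F:*/9, job_G:*/4}
Op 3: register job_F */2 -> active={job_F:*/2, job_G:*/4}
Op 4: register job_C */10 -> active={job_C:*/10, job_F:*/2, job_G:*/4}
Op 5: register job_G */14 -> active={job_C:*/10, job_F:*/2, job_G:*/14}
Op 6: unregister job_G -> active={job_C:*/10, job_F:*/2}
Op 7: register job_D */18 -> active={job_C:*/10, job_D:*/18, job_F:*/2}
Op 8: register job_F */18 -> active={job_C:*/10, job_D:*/18, job_F:*/18}
Op 9: register job_D */19 -> active={job_C:*/10, job_D:*/19, job_F:*/18}
Op 10: unregister job_D -> active={job_C:*/10, job_F:*/18}
Op 11: register job_D */14 -> active={job_C:*/10, job_D:*/14, job_F:*/18}
Op 12: unregister job_F -> active={job_C:*/10, job_D:*/14}
Op 13: unregister job_C -> active={job_D:*/14}
Final interval of job_D = 14
Next fire of job_D after T=44: (44//14+1)*14 = 56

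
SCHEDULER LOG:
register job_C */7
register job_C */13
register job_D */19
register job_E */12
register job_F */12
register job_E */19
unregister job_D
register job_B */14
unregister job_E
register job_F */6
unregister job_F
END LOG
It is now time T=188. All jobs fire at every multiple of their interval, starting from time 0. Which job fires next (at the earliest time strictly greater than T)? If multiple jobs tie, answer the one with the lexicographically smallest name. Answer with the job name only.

Op 1: register job_C */7 -> active={job_C:*/7}
Op 2: register job_C */13 -> active={job_C:*/13}
Op 3: register job_D */19 -> active={job_C:*/13, job_D:*/19}
Op 4: register job_E */12 -> active={job_C:*/13, job_D:*/19, job_E:*/12}
Op 5: register job_F */12 -> active={job_C:*/13, job_D:*/19, job_E:*/12, job_F:*/12}
Op 6: register job_E */19 -> active={job_C:*/13, job_D:*/19, job_E:*/19, job_F:*/12}
Op 7: unregister job_D -> active={job_C:*/13, job_E:*/19, job_F:*/12}
Op 8: register job_B */14 -> active={job_B:*/14, job_C:*/13, job_E:*/19, job_F:*/12}
Op 9: unregister job_E -> active={job_B:*/14, job_C:*/13, job_F:*/12}
Op 10: register job_F */6 -> active={job_B:*/14, job_C:*/13, job_F:*/6}
Op 11: unregister job_F -> active={job_B:*/14, job_C:*/13}
  job_B: interval 14, next fire after T=188 is 196
  job_C: interval 13, next fire after T=188 is 195
Earliest = 195, winner (lex tiebreak) = job_C

Answer: job_C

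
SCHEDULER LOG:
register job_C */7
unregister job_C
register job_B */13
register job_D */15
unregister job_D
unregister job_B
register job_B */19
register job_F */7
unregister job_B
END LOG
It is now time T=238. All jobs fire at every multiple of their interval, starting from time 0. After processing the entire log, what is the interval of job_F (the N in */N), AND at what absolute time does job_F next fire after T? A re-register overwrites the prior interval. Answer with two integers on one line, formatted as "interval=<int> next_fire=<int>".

Op 1: register job_C */7 -> active={job_C:*/7}
Op 2: unregister job_C -> active={}
Op 3: register job_B */13 -> active={job_B:*/13}
Op 4: register job_D */15 -> active={job_B:*/13, job_D:*/15}
Op 5: unregister job_D -> active={job_B:*/13}
Op 6: unregister job_B -> active={}
Op 7: register job_B */19 -> active={job_B:*/19}
Op 8: register job_F */7 -> active={job_B:*/19, job_F:*/7}
Op 9: unregister job_B -> active={job_F:*/7}
Final interval of job_F = 7
Next fire of job_F after T=238: (238//7+1)*7 = 245

Answer: interval=7 next_fire=245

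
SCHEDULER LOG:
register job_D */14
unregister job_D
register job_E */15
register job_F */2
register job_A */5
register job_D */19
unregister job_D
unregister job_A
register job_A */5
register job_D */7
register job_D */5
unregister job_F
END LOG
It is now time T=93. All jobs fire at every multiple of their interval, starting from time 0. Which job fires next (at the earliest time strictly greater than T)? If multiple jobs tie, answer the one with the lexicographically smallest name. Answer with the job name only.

Op 1: register job_D */14 -> active={job_D:*/14}
Op 2: unregister job_D -> active={}
Op 3: register job_E */15 -> active={job_E:*/15}
Op 4: register job_F */2 -> active={job_E:*/15, job_F:*/2}
Op 5: register job_A */5 -> active={job_A:*/5, job_E:*/15, job_F:*/2}
Op 6: register job_D */19 -> active={job_A:*/5, job_D:*/19, job_E:*/15, job_F:*/2}
Op 7: unregister job_D -> active={job_A:*/5, job_E:*/15, job_F:*/2}
Op 8: unregister job_A -> active={job_E:*/15, job_F:*/2}
Op 9: register job_A */5 -> active={job_A:*/5, job_E:*/15, job_F:*/2}
Op 10: register job_D */7 -> active={job_A:*/5, job_D:*/7, job_E:*/15, job_F:*/2}
Op 11: register job_D */5 -> active={job_A:*/5, job_D:*/5, job_E:*/15, job_F:*/2}
Op 12: unregister job_F -> active={job_A:*/5, job_D:*/5, job_E:*/15}
  job_A: interval 5, next fire after T=93 is 95
  job_D: interval 5, next fire after T=93 is 95
  job_E: interval 15, next fire after T=93 is 105
Earliest = 95, winner (lex tiebreak) = job_A

Answer: job_A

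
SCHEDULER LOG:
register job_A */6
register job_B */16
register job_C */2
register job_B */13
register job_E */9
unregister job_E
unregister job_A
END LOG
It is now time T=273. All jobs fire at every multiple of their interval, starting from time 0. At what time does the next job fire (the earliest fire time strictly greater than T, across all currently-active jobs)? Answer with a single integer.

Answer: 274

Derivation:
Op 1: register job_A */6 -> active={job_A:*/6}
Op 2: register job_B */16 -> active={job_A:*/6, job_B:*/16}
Op 3: register job_C */2 -> active={job_A:*/6, job_B:*/16, job_C:*/2}
Op 4: register job_B */13 -> active={job_A:*/6, job_B:*/13, job_C:*/2}
Op 5: register job_E */9 -> active={job_A:*/6, job_B:*/13, job_C:*/2, job_E:*/9}
Op 6: unregister job_E -> active={job_A:*/6, job_B:*/13, job_C:*/2}
Op 7: unregister job_A -> active={job_B:*/13, job_C:*/2}
  job_B: interval 13, next fire after T=273 is 286
  job_C: interval 2, next fire after T=273 is 274
Earliest fire time = 274 (job job_C)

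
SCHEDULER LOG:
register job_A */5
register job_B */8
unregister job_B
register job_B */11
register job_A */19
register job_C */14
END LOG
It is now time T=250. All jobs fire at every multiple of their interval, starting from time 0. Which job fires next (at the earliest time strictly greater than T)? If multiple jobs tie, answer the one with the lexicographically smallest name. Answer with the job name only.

Answer: job_C

Derivation:
Op 1: register job_A */5 -> active={job_A:*/5}
Op 2: register job_B */8 -> active={job_A:*/5, job_B:*/8}
Op 3: unregister job_B -> active={job_A:*/5}
Op 4: register job_B */11 -> active={job_A:*/5, job_B:*/11}
Op 5: register job_A */19 -> active={job_A:*/19, job_B:*/11}
Op 6: register job_C */14 -> active={job_A:*/19, job_B:*/11, job_C:*/14}
  job_A: interval 19, next fire after T=250 is 266
  job_B: interval 11, next fire after T=250 is 253
  job_C: interval 14, next fire after T=250 is 252
Earliest = 252, winner (lex tiebreak) = job_C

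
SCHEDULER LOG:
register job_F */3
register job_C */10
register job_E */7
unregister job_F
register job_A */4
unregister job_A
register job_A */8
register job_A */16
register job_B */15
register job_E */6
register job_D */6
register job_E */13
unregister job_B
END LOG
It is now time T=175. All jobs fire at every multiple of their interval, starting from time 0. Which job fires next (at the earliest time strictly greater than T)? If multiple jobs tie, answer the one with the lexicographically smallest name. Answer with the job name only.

Op 1: register job_F */3 -> active={job_F:*/3}
Op 2: register job_C */10 -> active={job_C:*/10, job_F:*/3}
Op 3: register job_E */7 -> active={job_C:*/10, job_E:*/7, job_F:*/3}
Op 4: unregister job_F -> active={job_C:*/10, job_E:*/7}
Op 5: register job_A */4 -> active={job_A:*/4, job_C:*/10, job_E:*/7}
Op 6: unregister job_A -> active={job_C:*/10, job_E:*/7}
Op 7: register job_A */8 -> active={job_A:*/8, job_C:*/10, job_E:*/7}
Op 8: register job_A */16 -> active={job_A:*/16, job_C:*/10, job_E:*/7}
Op 9: register job_B */15 -> active={job_A:*/16, job_B:*/15, job_C:*/10, job_E:*/7}
Op 10: register job_E */6 -> active={job_A:*/16, job_B:*/15, job_C:*/10, job_E:*/6}
Op 11: register job_D */6 -> active={job_A:*/16, job_B:*/15, job_C:*/10, job_D:*/6, job_E:*/6}
Op 12: register job_E */13 -> active={job_A:*/16, job_B:*/15, job_C:*/10, job_D:*/6, job_E:*/13}
Op 13: unregister job_B -> active={job_A:*/16, job_C:*/10, job_D:*/6, job_E:*/13}
  job_A: interval 16, next fire after T=175 is 176
  job_C: interval 10, next fire after T=175 is 180
  job_D: interval 6, next fire after T=175 is 180
  job_E: interval 13, next fire after T=175 is 182
Earliest = 176, winner (lex tiebreak) = job_A

Answer: job_A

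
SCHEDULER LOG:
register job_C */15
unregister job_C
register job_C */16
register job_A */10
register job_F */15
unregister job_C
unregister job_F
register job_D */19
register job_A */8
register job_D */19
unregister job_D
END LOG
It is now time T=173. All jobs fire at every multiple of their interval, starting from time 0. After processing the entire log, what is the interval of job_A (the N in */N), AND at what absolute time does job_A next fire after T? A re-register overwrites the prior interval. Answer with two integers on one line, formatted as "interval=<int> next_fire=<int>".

Answer: interval=8 next_fire=176

Derivation:
Op 1: register job_C */15 -> active={job_C:*/15}
Op 2: unregister job_C -> active={}
Op 3: register job_C */16 -> active={job_C:*/16}
Op 4: register job_A */10 -> active={job_A:*/10, job_C:*/16}
Op 5: register job_F */15 -> active={job_A:*/10, job_C:*/16, job_F:*/15}
Op 6: unregister job_C -> active={job_A:*/10, job_F:*/15}
Op 7: unregister job_F -> active={job_A:*/10}
Op 8: register job_D */19 -> active={job_A:*/10, job_D:*/19}
Op 9: register job_A */8 -> active={job_A:*/8, job_D:*/19}
Op 10: register job_D */19 -> active={job_A:*/8, job_D:*/19}
Op 11: unregister job_D -> active={job_A:*/8}
Final interval of job_A = 8
Next fire of job_A after T=173: (173//8+1)*8 = 176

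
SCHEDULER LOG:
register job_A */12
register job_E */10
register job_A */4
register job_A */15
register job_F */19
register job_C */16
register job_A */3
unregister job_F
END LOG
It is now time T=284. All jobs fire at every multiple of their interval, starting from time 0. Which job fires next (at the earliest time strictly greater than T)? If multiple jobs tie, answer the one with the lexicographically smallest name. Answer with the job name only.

Op 1: register job_A */12 -> active={job_A:*/12}
Op 2: register job_E */10 -> active={job_A:*/12, job_E:*/10}
Op 3: register job_A */4 -> active={job_A:*/4, job_E:*/10}
Op 4: register job_A */15 -> active={job_A:*/15, job_E:*/10}
Op 5: register job_F */19 -> active={job_A:*/15, job_E:*/10, job_F:*/19}
Op 6: register job_C */16 -> active={job_A:*/15, job_C:*/16, job_E:*/10, job_F:*/19}
Op 7: register job_A */3 -> active={job_A:*/3, job_C:*/16, job_E:*/10, job_F:*/19}
Op 8: unregister job_F -> active={job_A:*/3, job_C:*/16, job_E:*/10}
  job_A: interval 3, next fire after T=284 is 285
  job_C: interval 16, next fire after T=284 is 288
  job_E: interval 10, next fire after T=284 is 290
Earliest = 285, winner (lex tiebreak) = job_A

Answer: job_A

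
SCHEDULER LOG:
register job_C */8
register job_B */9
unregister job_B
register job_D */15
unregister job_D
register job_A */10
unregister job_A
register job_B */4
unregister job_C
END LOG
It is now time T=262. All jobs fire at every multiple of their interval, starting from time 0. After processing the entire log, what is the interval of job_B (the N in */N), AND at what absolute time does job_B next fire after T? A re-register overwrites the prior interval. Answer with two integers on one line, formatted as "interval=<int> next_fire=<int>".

Answer: interval=4 next_fire=264

Derivation:
Op 1: register job_C */8 -> active={job_C:*/8}
Op 2: register job_B */9 -> active={job_B:*/9, job_C:*/8}
Op 3: unregister job_B -> active={job_C:*/8}
Op 4: register job_D */15 -> active={job_C:*/8, job_D:*/15}
Op 5: unregister job_D -> active={job_C:*/8}
Op 6: register job_A */10 -> active={job_A:*/10, job_C:*/8}
Op 7: unregister job_A -> active={job_C:*/8}
Op 8: register job_B */4 -> active={job_B:*/4, job_C:*/8}
Op 9: unregister job_C -> active={job_B:*/4}
Final interval of job_B = 4
Next fire of job_B after T=262: (262//4+1)*4 = 264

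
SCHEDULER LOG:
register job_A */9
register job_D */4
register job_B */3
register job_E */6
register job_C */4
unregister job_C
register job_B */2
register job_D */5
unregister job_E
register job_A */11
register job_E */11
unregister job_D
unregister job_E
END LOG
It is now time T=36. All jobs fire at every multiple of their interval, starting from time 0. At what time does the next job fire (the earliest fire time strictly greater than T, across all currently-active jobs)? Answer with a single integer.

Answer: 38

Derivation:
Op 1: register job_A */9 -> active={job_A:*/9}
Op 2: register job_D */4 -> active={job_A:*/9, job_D:*/4}
Op 3: register job_B */3 -> active={job_A:*/9, job_B:*/3, job_D:*/4}
Op 4: register job_E */6 -> active={job_A:*/9, job_B:*/3, job_D:*/4, job_E:*/6}
Op 5: register job_C */4 -> active={job_A:*/9, job_B:*/3, job_C:*/4, job_D:*/4, job_E:*/6}
Op 6: unregister job_C -> active={job_A:*/9, job_B:*/3, job_D:*/4, job_E:*/6}
Op 7: register job_B */2 -> active={job_A:*/9, job_B:*/2, job_D:*/4, job_E:*/6}
Op 8: register job_D */5 -> active={job_A:*/9, job_B:*/2, job_D:*/5, job_E:*/6}
Op 9: unregister job_E -> active={job_A:*/9, job_B:*/2, job_D:*/5}
Op 10: register job_A */11 -> active={job_A:*/11, job_B:*/2, job_D:*/5}
Op 11: register job_E */11 -> active={job_A:*/11, job_B:*/2, job_D:*/5, job_E:*/11}
Op 12: unregister job_D -> active={job_A:*/11, job_B:*/2, job_E:*/11}
Op 13: unregister job_E -> active={job_A:*/11, job_B:*/2}
  job_A: interval 11, next fire after T=36 is 44
  job_B: interval 2, next fire after T=36 is 38
Earliest fire time = 38 (job job_B)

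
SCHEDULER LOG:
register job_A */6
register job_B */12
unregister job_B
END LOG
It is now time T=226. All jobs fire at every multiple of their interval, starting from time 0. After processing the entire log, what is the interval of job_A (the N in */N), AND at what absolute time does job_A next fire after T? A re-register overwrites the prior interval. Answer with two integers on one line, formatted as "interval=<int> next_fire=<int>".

Op 1: register job_A */6 -> active={job_A:*/6}
Op 2: register job_B */12 -> active={job_A:*/6, job_B:*/12}
Op 3: unregister job_B -> active={job_A:*/6}
Final interval of job_A = 6
Next fire of job_A after T=226: (226//6+1)*6 = 228

Answer: interval=6 next_fire=228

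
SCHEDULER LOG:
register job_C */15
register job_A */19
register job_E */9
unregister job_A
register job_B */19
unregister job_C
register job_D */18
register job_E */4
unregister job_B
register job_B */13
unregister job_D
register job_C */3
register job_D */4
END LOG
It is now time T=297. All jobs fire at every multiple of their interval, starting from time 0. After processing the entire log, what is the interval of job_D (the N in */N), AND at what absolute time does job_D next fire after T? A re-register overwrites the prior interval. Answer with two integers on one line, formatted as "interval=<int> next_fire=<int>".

Answer: interval=4 next_fire=300

Derivation:
Op 1: register job_C */15 -> active={job_C:*/15}
Op 2: register job_A */19 -> active={job_A:*/19, job_C:*/15}
Op 3: register job_E */9 -> active={job_A:*/19, job_C:*/15, job_E:*/9}
Op 4: unregister job_A -> active={job_C:*/15, job_E:*/9}
Op 5: register job_B */19 -> active={job_B:*/19, job_C:*/15, job_E:*/9}
Op 6: unregister job_C -> active={job_B:*/19, job_E:*/9}
Op 7: register job_D */18 -> active={job_B:*/19, job_D:*/18, job_E:*/9}
Op 8: register job_E */4 -> active={job_B:*/19, job_D:*/18, job_E:*/4}
Op 9: unregister job_B -> active={job_D:*/18, job_E:*/4}
Op 10: register job_B */13 -> active={job_B:*/13, job_D:*/18, job_E:*/4}
Op 11: unregister job_D -> active={job_B:*/13, job_E:*/4}
Op 12: register job_C */3 -> active={job_B:*/13, job_C:*/3, job_E:*/4}
Op 13: register job_D */4 -> active={job_B:*/13, job_C:*/3, job_D:*/4, job_E:*/4}
Final interval of job_D = 4
Next fire of job_D after T=297: (297//4+1)*4 = 300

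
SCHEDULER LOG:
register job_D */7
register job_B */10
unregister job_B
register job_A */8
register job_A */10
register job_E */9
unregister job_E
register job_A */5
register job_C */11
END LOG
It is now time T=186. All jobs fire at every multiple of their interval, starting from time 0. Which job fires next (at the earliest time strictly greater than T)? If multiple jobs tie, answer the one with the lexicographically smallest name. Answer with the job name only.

Answer: job_C

Derivation:
Op 1: register job_D */7 -> active={job_D:*/7}
Op 2: register job_B */10 -> active={job_B:*/10, job_D:*/7}
Op 3: unregister job_B -> active={job_D:*/7}
Op 4: register job_A */8 -> active={job_A:*/8, job_D:*/7}
Op 5: register job_A */10 -> active={job_A:*/10, job_D:*/7}
Op 6: register job_E */9 -> active={job_A:*/10, job_D:*/7, job_E:*/9}
Op 7: unregister job_E -> active={job_A:*/10, job_D:*/7}
Op 8: register job_A */5 -> active={job_A:*/5, job_D:*/7}
Op 9: register job_C */11 -> active={job_A:*/5, job_C:*/11, job_D:*/7}
  job_A: interval 5, next fire after T=186 is 190
  job_C: interval 11, next fire after T=186 is 187
  job_D: interval 7, next fire after T=186 is 189
Earliest = 187, winner (lex tiebreak) = job_C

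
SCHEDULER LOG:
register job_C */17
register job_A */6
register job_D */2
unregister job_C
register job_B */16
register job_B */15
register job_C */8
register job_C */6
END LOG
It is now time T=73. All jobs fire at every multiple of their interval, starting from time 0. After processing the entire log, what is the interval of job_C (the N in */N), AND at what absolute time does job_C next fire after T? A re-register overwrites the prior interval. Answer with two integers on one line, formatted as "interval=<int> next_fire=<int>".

Answer: interval=6 next_fire=78

Derivation:
Op 1: register job_C */17 -> active={job_C:*/17}
Op 2: register job_A */6 -> active={job_A:*/6, job_C:*/17}
Op 3: register job_D */2 -> active={job_A:*/6, job_C:*/17, job_D:*/2}
Op 4: unregister job_C -> active={job_A:*/6, job_D:*/2}
Op 5: register job_B */16 -> active={job_A:*/6, job_B:*/16, job_D:*/2}
Op 6: register job_B */15 -> active={job_A:*/6, job_B:*/15, job_D:*/2}
Op 7: register job_C */8 -> active={job_A:*/6, job_B:*/15, job_C:*/8, job_D:*/2}
Op 8: register job_C */6 -> active={job_A:*/6, job_B:*/15, job_C:*/6, job_D:*/2}
Final interval of job_C = 6
Next fire of job_C after T=73: (73//6+1)*6 = 78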